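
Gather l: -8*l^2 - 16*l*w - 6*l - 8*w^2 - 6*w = -8*l^2 + l*(-16*w - 6) - 8*w^2 - 6*w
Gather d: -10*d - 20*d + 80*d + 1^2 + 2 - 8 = 50*d - 5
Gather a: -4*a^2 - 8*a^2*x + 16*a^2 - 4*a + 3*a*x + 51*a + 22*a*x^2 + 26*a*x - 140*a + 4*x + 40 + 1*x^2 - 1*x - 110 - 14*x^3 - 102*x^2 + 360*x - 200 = a^2*(12 - 8*x) + a*(22*x^2 + 29*x - 93) - 14*x^3 - 101*x^2 + 363*x - 270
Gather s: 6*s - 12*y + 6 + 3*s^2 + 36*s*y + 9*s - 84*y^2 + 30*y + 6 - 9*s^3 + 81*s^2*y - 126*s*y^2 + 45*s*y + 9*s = -9*s^3 + s^2*(81*y + 3) + s*(-126*y^2 + 81*y + 24) - 84*y^2 + 18*y + 12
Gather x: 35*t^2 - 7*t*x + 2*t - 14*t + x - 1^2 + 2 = 35*t^2 - 12*t + x*(1 - 7*t) + 1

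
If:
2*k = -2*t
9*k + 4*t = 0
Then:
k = 0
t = 0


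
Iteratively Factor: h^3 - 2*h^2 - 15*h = (h - 5)*(h^2 + 3*h) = (h - 5)*(h + 3)*(h)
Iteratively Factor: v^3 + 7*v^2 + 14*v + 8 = (v + 4)*(v^2 + 3*v + 2) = (v + 2)*(v + 4)*(v + 1)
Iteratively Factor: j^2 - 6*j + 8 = (j - 2)*(j - 4)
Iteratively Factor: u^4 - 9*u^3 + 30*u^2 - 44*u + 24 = (u - 3)*(u^3 - 6*u^2 + 12*u - 8) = (u - 3)*(u - 2)*(u^2 - 4*u + 4) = (u - 3)*(u - 2)^2*(u - 2)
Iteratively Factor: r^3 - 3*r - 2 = (r + 1)*(r^2 - r - 2) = (r + 1)^2*(r - 2)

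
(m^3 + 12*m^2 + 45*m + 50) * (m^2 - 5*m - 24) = m^5 + 7*m^4 - 39*m^3 - 463*m^2 - 1330*m - 1200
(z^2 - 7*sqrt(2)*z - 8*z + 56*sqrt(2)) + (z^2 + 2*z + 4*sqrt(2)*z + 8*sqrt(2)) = 2*z^2 - 6*z - 3*sqrt(2)*z + 64*sqrt(2)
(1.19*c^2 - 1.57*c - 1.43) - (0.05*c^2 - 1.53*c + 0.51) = 1.14*c^2 - 0.04*c - 1.94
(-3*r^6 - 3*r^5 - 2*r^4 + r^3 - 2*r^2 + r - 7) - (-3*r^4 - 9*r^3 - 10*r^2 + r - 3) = -3*r^6 - 3*r^5 + r^4 + 10*r^3 + 8*r^2 - 4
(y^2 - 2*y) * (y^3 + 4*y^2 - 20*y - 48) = y^5 + 2*y^4 - 28*y^3 - 8*y^2 + 96*y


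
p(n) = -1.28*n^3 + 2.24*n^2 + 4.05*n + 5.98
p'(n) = -3.84*n^2 + 4.48*n + 4.05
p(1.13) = 11.57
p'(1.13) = 4.21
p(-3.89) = 99.47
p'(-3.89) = -71.48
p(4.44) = -43.92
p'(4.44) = -51.76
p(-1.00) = 5.45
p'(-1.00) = -4.27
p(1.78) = 13.07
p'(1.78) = -0.14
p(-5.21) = 226.70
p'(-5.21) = -123.52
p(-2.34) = 25.17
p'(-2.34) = -27.46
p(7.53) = -383.02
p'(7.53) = -179.95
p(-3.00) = 48.55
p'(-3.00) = -43.95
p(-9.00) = 1084.09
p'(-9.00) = -347.31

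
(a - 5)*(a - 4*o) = a^2 - 4*a*o - 5*a + 20*o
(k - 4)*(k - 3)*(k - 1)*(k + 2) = k^4 - 6*k^3 + 3*k^2 + 26*k - 24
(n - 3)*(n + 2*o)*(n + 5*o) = n^3 + 7*n^2*o - 3*n^2 + 10*n*o^2 - 21*n*o - 30*o^2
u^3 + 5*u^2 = u^2*(u + 5)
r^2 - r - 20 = (r - 5)*(r + 4)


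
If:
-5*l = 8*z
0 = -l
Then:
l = 0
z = 0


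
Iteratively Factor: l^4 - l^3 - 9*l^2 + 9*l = (l - 3)*(l^3 + 2*l^2 - 3*l) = (l - 3)*(l + 3)*(l^2 - l) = l*(l - 3)*(l + 3)*(l - 1)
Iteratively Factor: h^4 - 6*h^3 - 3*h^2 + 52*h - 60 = (h + 3)*(h^3 - 9*h^2 + 24*h - 20) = (h - 2)*(h + 3)*(h^2 - 7*h + 10) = (h - 2)^2*(h + 3)*(h - 5)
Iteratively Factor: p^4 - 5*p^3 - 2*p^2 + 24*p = (p)*(p^3 - 5*p^2 - 2*p + 24) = p*(p - 4)*(p^2 - p - 6) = p*(p - 4)*(p - 3)*(p + 2)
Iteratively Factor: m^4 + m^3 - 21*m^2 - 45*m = (m + 3)*(m^3 - 2*m^2 - 15*m) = (m - 5)*(m + 3)*(m^2 + 3*m) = m*(m - 5)*(m + 3)*(m + 3)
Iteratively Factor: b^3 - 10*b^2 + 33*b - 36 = (b - 3)*(b^2 - 7*b + 12) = (b - 3)^2*(b - 4)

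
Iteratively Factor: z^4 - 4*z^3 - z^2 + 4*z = (z + 1)*(z^3 - 5*z^2 + 4*z) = (z - 4)*(z + 1)*(z^2 - z) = (z - 4)*(z - 1)*(z + 1)*(z)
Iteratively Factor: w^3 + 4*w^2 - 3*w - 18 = (w + 3)*(w^2 + w - 6) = (w + 3)^2*(w - 2)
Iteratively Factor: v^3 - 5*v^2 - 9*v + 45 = (v - 3)*(v^2 - 2*v - 15) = (v - 3)*(v + 3)*(v - 5)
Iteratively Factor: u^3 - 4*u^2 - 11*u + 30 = (u - 5)*(u^2 + u - 6) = (u - 5)*(u - 2)*(u + 3)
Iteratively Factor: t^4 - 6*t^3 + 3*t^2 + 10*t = (t + 1)*(t^3 - 7*t^2 + 10*t) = (t - 5)*(t + 1)*(t^2 - 2*t) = t*(t - 5)*(t + 1)*(t - 2)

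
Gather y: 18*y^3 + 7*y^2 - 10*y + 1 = 18*y^3 + 7*y^2 - 10*y + 1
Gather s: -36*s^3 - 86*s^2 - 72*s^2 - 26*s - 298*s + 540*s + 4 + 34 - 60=-36*s^3 - 158*s^2 + 216*s - 22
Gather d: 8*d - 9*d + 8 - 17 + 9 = -d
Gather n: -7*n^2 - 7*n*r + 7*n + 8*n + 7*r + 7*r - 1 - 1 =-7*n^2 + n*(15 - 7*r) + 14*r - 2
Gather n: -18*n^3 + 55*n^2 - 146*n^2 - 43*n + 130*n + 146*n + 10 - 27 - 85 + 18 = -18*n^3 - 91*n^2 + 233*n - 84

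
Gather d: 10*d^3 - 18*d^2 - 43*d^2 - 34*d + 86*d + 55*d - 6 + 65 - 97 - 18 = 10*d^3 - 61*d^2 + 107*d - 56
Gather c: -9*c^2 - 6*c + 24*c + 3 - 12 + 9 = -9*c^2 + 18*c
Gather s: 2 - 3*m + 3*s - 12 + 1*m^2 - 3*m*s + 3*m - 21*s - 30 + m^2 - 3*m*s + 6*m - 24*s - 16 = 2*m^2 + 6*m + s*(-6*m - 42) - 56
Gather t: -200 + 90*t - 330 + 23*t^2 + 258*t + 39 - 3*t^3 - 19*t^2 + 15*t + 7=-3*t^3 + 4*t^2 + 363*t - 484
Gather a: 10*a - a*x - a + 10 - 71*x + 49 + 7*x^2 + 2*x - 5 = a*(9 - x) + 7*x^2 - 69*x + 54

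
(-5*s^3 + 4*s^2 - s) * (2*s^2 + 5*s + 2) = -10*s^5 - 17*s^4 + 8*s^3 + 3*s^2 - 2*s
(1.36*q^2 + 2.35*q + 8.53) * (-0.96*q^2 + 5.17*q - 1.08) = -1.3056*q^4 + 4.7752*q^3 + 2.4919*q^2 + 41.5621*q - 9.2124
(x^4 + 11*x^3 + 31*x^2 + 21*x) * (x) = x^5 + 11*x^4 + 31*x^3 + 21*x^2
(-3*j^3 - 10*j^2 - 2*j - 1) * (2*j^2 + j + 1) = -6*j^5 - 23*j^4 - 17*j^3 - 14*j^2 - 3*j - 1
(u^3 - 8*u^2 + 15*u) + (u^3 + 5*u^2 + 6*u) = 2*u^3 - 3*u^2 + 21*u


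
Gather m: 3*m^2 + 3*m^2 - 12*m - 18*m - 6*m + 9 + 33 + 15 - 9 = 6*m^2 - 36*m + 48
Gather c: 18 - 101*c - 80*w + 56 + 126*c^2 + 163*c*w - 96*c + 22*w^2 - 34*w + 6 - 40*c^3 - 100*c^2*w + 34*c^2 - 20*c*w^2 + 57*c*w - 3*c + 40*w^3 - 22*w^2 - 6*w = -40*c^3 + c^2*(160 - 100*w) + c*(-20*w^2 + 220*w - 200) + 40*w^3 - 120*w + 80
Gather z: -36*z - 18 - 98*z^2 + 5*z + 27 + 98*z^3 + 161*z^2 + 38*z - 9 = 98*z^3 + 63*z^2 + 7*z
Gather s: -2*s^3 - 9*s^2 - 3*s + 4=-2*s^3 - 9*s^2 - 3*s + 4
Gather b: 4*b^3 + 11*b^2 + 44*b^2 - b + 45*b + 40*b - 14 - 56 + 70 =4*b^3 + 55*b^2 + 84*b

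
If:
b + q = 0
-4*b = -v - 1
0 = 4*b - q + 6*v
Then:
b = 6/29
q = -6/29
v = -5/29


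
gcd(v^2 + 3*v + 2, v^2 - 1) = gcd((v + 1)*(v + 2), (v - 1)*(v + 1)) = v + 1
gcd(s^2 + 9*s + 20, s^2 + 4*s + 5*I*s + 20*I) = s + 4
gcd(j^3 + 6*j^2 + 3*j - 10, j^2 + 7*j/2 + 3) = j + 2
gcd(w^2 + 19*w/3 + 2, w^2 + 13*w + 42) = w + 6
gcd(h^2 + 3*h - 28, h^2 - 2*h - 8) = h - 4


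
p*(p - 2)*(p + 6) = p^3 + 4*p^2 - 12*p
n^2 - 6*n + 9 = (n - 3)^2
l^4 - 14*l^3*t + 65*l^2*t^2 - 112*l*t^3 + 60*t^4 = (l - 6*t)*(l - 5*t)*(l - 2*t)*(l - t)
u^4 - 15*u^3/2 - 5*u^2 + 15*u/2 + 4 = (u - 8)*(u - 1)*(u + 1/2)*(u + 1)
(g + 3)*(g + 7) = g^2 + 10*g + 21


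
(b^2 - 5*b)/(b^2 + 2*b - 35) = b/(b + 7)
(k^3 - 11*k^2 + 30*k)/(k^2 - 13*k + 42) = k*(k - 5)/(k - 7)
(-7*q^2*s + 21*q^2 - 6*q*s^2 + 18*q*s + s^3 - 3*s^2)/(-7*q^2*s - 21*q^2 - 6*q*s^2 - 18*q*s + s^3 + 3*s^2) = (s - 3)/(s + 3)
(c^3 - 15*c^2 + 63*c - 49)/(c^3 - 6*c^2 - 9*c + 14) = (c - 7)/(c + 2)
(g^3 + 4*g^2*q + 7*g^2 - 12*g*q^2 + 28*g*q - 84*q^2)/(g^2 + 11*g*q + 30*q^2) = (g^2 - 2*g*q + 7*g - 14*q)/(g + 5*q)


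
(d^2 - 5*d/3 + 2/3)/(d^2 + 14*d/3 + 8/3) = (3*d^2 - 5*d + 2)/(3*d^2 + 14*d + 8)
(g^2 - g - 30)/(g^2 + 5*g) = (g - 6)/g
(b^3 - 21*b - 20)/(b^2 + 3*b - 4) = (b^2 - 4*b - 5)/(b - 1)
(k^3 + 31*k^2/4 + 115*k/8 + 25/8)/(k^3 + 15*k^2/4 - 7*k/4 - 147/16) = 2*(8*k^3 + 62*k^2 + 115*k + 25)/(16*k^3 + 60*k^2 - 28*k - 147)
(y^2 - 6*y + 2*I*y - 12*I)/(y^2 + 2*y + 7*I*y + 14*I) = (y^2 + 2*y*(-3 + I) - 12*I)/(y^2 + y*(2 + 7*I) + 14*I)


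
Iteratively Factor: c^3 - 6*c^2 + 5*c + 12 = (c - 4)*(c^2 - 2*c - 3) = (c - 4)*(c + 1)*(c - 3)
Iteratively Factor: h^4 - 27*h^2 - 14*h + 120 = (h - 2)*(h^3 + 2*h^2 - 23*h - 60) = (h - 5)*(h - 2)*(h^2 + 7*h + 12) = (h - 5)*(h - 2)*(h + 4)*(h + 3)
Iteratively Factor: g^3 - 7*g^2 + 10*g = (g - 2)*(g^2 - 5*g) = (g - 5)*(g - 2)*(g)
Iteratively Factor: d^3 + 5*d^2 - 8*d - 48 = (d + 4)*(d^2 + d - 12) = (d + 4)^2*(d - 3)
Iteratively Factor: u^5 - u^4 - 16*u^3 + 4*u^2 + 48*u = (u + 3)*(u^4 - 4*u^3 - 4*u^2 + 16*u) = (u - 2)*(u + 3)*(u^3 - 2*u^2 - 8*u) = (u - 2)*(u + 2)*(u + 3)*(u^2 - 4*u) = (u - 4)*(u - 2)*(u + 2)*(u + 3)*(u)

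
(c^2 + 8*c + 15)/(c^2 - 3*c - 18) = (c + 5)/(c - 6)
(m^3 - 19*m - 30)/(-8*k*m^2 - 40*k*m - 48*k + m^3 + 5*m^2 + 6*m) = (5 - m)/(8*k - m)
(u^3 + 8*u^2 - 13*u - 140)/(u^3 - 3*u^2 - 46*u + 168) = (u + 5)/(u - 6)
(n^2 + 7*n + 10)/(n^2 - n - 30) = (n + 2)/(n - 6)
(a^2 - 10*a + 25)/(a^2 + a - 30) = (a - 5)/(a + 6)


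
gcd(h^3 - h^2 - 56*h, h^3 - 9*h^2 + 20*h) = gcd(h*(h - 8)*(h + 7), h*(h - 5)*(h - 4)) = h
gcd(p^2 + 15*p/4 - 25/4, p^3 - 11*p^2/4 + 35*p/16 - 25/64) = p - 5/4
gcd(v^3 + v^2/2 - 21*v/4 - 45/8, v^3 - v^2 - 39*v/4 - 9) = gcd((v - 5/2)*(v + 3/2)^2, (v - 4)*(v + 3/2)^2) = v^2 + 3*v + 9/4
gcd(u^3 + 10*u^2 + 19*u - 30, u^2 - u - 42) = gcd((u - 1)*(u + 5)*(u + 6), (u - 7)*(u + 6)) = u + 6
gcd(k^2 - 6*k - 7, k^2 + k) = k + 1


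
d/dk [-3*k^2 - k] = -6*k - 1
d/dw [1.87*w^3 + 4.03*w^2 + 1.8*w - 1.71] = 5.61*w^2 + 8.06*w + 1.8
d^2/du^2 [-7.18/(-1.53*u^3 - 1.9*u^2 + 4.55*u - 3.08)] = (-(65.9124*u + 27.284)*(1.53*u^3 + 1.9*u^2 - 4.55*u + 3.08) + 7.18*(4.59*u^2 + 3.8*u - 4.55)*(9.18*u^2 + 7.6*u - 9.1))/(1.53*u^3 + 1.9*u^2 - 4.55*u + 3.08)^3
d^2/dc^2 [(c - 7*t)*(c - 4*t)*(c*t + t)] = 2*t*(3*c - 11*t + 1)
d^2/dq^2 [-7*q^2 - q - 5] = -14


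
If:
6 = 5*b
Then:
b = 6/5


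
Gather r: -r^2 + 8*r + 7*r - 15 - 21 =-r^2 + 15*r - 36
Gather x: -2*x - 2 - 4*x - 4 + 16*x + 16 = 10*x + 10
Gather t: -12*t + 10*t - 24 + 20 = -2*t - 4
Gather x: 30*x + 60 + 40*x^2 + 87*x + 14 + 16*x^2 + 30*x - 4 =56*x^2 + 147*x + 70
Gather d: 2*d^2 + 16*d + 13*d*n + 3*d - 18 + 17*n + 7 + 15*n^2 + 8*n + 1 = 2*d^2 + d*(13*n + 19) + 15*n^2 + 25*n - 10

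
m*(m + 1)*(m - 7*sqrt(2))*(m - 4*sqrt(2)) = m^4 - 11*sqrt(2)*m^3 + m^3 - 11*sqrt(2)*m^2 + 56*m^2 + 56*m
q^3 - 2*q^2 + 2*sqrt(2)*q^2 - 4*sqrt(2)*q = q*(q - 2)*(q + 2*sqrt(2))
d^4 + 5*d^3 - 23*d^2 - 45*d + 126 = (d - 3)*(d - 2)*(d + 3)*(d + 7)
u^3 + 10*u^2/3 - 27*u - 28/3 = (u - 4)*(u + 1/3)*(u + 7)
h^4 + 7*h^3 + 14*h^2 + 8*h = h*(h + 1)*(h + 2)*(h + 4)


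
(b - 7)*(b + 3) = b^2 - 4*b - 21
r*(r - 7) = r^2 - 7*r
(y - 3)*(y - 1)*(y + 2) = y^3 - 2*y^2 - 5*y + 6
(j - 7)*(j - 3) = j^2 - 10*j + 21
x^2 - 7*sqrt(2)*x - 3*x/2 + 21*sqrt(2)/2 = (x - 3/2)*(x - 7*sqrt(2))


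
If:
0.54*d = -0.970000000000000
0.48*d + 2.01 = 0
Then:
No Solution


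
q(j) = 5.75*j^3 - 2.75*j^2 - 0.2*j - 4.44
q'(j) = 17.25*j^2 - 5.5*j - 0.2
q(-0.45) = -5.43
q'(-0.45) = 5.77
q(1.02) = -1.40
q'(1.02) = 12.14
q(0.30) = -4.59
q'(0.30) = -0.30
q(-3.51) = -286.27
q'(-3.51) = 231.63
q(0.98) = -1.87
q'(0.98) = 10.98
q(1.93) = 26.27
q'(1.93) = 53.44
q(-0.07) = -4.44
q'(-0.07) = 0.27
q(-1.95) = -57.14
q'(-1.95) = 76.12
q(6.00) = 1137.36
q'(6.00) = 587.80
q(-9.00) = -4417.14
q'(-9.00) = 1446.55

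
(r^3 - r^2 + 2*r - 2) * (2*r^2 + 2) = 2*r^5 - 2*r^4 + 6*r^3 - 6*r^2 + 4*r - 4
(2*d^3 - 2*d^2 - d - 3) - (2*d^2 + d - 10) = 2*d^3 - 4*d^2 - 2*d + 7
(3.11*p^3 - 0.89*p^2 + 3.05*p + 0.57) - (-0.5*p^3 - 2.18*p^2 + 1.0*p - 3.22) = 3.61*p^3 + 1.29*p^2 + 2.05*p + 3.79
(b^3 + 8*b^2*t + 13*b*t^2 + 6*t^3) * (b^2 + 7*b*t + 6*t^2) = b^5 + 15*b^4*t + 75*b^3*t^2 + 145*b^2*t^3 + 120*b*t^4 + 36*t^5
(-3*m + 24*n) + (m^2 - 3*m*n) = m^2 - 3*m*n - 3*m + 24*n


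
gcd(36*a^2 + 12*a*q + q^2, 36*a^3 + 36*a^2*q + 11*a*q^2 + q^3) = 6*a + q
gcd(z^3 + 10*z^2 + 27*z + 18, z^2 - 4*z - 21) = z + 3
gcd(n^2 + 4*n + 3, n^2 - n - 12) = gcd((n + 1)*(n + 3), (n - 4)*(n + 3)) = n + 3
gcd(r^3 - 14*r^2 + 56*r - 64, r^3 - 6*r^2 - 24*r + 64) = r^2 - 10*r + 16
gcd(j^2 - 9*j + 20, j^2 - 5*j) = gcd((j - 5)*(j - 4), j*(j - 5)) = j - 5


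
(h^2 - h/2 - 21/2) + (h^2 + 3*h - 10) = 2*h^2 + 5*h/2 - 41/2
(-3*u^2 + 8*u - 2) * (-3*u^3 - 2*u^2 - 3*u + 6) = 9*u^5 - 18*u^4 - u^3 - 38*u^2 + 54*u - 12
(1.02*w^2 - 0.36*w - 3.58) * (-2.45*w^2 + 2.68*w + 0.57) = -2.499*w^4 + 3.6156*w^3 + 8.3876*w^2 - 9.7996*w - 2.0406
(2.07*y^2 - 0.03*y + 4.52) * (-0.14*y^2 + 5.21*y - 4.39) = -0.2898*y^4 + 10.7889*y^3 - 9.8764*y^2 + 23.6809*y - 19.8428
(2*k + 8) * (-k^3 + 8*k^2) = -2*k^4 + 8*k^3 + 64*k^2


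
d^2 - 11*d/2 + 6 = (d - 4)*(d - 3/2)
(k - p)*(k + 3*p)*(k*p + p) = k^3*p + 2*k^2*p^2 + k^2*p - 3*k*p^3 + 2*k*p^2 - 3*p^3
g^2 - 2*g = g*(g - 2)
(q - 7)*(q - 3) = q^2 - 10*q + 21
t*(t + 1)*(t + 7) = t^3 + 8*t^2 + 7*t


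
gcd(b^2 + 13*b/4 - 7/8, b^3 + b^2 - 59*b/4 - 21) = b + 7/2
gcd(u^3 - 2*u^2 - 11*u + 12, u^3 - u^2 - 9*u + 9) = u^2 + 2*u - 3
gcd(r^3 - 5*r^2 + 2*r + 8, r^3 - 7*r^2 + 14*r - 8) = r^2 - 6*r + 8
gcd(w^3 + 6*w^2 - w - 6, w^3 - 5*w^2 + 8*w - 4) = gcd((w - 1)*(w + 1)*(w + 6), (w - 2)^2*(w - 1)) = w - 1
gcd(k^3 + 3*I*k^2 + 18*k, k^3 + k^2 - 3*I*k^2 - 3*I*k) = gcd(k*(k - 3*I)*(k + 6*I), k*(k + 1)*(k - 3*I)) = k^2 - 3*I*k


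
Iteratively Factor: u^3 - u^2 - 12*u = (u + 3)*(u^2 - 4*u) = u*(u + 3)*(u - 4)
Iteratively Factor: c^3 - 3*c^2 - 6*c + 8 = (c + 2)*(c^2 - 5*c + 4) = (c - 1)*(c + 2)*(c - 4)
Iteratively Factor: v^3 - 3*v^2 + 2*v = (v)*(v^2 - 3*v + 2) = v*(v - 2)*(v - 1)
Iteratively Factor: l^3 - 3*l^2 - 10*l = (l)*(l^2 - 3*l - 10) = l*(l + 2)*(l - 5)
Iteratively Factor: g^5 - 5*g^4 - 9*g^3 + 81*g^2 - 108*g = (g - 3)*(g^4 - 2*g^3 - 15*g^2 + 36*g) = (g - 3)^2*(g^3 + g^2 - 12*g) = (g - 3)^2*(g + 4)*(g^2 - 3*g) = g*(g - 3)^2*(g + 4)*(g - 3)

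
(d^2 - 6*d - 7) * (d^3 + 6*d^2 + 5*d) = d^5 - 38*d^3 - 72*d^2 - 35*d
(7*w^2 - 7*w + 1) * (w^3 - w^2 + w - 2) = 7*w^5 - 14*w^4 + 15*w^3 - 22*w^2 + 15*w - 2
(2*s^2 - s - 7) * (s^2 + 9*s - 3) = 2*s^4 + 17*s^3 - 22*s^2 - 60*s + 21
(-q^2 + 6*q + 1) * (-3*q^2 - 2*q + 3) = 3*q^4 - 16*q^3 - 18*q^2 + 16*q + 3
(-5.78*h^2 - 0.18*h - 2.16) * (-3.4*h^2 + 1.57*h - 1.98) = 19.652*h^4 - 8.4626*h^3 + 18.5058*h^2 - 3.0348*h + 4.2768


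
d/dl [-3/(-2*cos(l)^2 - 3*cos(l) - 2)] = 3*(4*cos(l) + 3)*sin(l)/(3*cos(l) + cos(2*l) + 3)^2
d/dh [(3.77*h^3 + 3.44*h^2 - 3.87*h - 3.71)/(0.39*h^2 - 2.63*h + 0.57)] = (1.4703*h^4 - 19.8302*h^3 - 1.0912*h^2 + 6.8154*h - 11.9632)/(0.1521*h^4 - 2.0514*h^3 + 7.3615*h^2 - 2.9982*h + 0.3249)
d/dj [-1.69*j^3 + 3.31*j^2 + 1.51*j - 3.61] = -5.07*j^2 + 6.62*j + 1.51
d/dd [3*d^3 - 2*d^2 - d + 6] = 9*d^2 - 4*d - 1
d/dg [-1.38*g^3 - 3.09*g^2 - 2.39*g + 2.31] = -4.14*g^2 - 6.18*g - 2.39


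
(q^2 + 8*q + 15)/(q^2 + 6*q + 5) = (q + 3)/(q + 1)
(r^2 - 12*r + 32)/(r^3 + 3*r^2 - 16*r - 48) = (r - 8)/(r^2 + 7*r + 12)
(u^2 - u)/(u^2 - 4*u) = (u - 1)/(u - 4)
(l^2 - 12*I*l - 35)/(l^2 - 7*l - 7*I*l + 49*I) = (l - 5*I)/(l - 7)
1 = 1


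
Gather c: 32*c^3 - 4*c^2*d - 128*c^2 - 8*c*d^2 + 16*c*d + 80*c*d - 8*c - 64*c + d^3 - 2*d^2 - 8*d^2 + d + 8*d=32*c^3 + c^2*(-4*d - 128) + c*(-8*d^2 + 96*d - 72) + d^3 - 10*d^2 + 9*d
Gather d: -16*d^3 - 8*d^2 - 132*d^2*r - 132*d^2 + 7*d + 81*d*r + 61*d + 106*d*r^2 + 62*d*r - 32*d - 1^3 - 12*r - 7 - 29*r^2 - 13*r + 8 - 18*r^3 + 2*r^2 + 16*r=-16*d^3 + d^2*(-132*r - 140) + d*(106*r^2 + 143*r + 36) - 18*r^3 - 27*r^2 - 9*r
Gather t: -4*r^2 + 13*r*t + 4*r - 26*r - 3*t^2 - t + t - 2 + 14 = -4*r^2 + 13*r*t - 22*r - 3*t^2 + 12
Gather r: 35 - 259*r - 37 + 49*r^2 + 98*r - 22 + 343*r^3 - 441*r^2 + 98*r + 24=343*r^3 - 392*r^2 - 63*r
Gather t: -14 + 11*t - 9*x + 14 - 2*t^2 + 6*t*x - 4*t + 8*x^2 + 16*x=-2*t^2 + t*(6*x + 7) + 8*x^2 + 7*x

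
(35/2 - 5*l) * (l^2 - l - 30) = -5*l^3 + 45*l^2/2 + 265*l/2 - 525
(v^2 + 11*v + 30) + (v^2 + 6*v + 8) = 2*v^2 + 17*v + 38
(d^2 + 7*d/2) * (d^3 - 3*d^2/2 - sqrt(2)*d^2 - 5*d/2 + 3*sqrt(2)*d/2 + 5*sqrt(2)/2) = d^5 - sqrt(2)*d^4 + 2*d^4 - 31*d^3/4 - 2*sqrt(2)*d^3 - 35*d^2/4 + 31*sqrt(2)*d^2/4 + 35*sqrt(2)*d/4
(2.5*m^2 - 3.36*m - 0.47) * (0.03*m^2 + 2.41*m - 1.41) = 0.075*m^4 + 5.9242*m^3 - 11.6367*m^2 + 3.6049*m + 0.6627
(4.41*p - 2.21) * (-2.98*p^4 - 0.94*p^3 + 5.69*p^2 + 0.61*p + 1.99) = -13.1418*p^5 + 2.4404*p^4 + 27.1703*p^3 - 9.8848*p^2 + 7.4278*p - 4.3979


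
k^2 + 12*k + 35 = (k + 5)*(k + 7)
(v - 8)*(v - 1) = v^2 - 9*v + 8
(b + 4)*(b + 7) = b^2 + 11*b + 28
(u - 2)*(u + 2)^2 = u^3 + 2*u^2 - 4*u - 8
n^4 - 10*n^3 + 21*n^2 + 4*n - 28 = (n - 7)*(n - 2)^2*(n + 1)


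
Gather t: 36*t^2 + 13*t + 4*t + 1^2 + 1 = 36*t^2 + 17*t + 2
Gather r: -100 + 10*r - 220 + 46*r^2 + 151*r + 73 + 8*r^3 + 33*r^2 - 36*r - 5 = 8*r^3 + 79*r^2 + 125*r - 252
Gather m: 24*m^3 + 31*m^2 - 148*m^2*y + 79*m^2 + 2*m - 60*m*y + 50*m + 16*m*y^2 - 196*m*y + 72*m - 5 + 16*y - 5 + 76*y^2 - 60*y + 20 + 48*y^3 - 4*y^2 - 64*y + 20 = 24*m^3 + m^2*(110 - 148*y) + m*(16*y^2 - 256*y + 124) + 48*y^3 + 72*y^2 - 108*y + 30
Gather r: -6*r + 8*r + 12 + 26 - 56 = 2*r - 18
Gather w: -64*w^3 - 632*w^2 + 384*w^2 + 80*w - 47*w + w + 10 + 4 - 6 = -64*w^3 - 248*w^2 + 34*w + 8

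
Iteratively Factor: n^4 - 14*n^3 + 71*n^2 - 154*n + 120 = (n - 3)*(n^3 - 11*n^2 + 38*n - 40) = (n - 5)*(n - 3)*(n^2 - 6*n + 8) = (n - 5)*(n - 3)*(n - 2)*(n - 4)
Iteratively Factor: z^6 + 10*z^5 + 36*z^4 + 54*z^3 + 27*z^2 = (z + 3)*(z^5 + 7*z^4 + 15*z^3 + 9*z^2) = (z + 3)^2*(z^4 + 4*z^3 + 3*z^2) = (z + 3)^3*(z^3 + z^2) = z*(z + 3)^3*(z^2 + z) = z*(z + 1)*(z + 3)^3*(z)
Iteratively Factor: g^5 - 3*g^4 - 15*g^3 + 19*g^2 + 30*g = (g + 1)*(g^4 - 4*g^3 - 11*g^2 + 30*g) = (g + 1)*(g + 3)*(g^3 - 7*g^2 + 10*g) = (g - 2)*(g + 1)*(g + 3)*(g^2 - 5*g) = (g - 5)*(g - 2)*(g + 1)*(g + 3)*(g)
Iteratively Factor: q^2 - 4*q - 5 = (q - 5)*(q + 1)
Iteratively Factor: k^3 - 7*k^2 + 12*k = (k - 3)*(k^2 - 4*k) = k*(k - 3)*(k - 4)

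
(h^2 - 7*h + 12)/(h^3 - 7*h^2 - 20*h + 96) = (h - 4)/(h^2 - 4*h - 32)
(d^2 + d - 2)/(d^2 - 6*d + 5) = (d + 2)/(d - 5)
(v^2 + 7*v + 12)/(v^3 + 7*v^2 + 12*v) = 1/v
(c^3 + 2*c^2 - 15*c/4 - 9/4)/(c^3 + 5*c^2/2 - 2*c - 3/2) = (c - 3/2)/(c - 1)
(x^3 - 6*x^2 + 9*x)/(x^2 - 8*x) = (x^2 - 6*x + 9)/(x - 8)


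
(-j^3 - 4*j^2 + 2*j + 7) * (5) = -5*j^3 - 20*j^2 + 10*j + 35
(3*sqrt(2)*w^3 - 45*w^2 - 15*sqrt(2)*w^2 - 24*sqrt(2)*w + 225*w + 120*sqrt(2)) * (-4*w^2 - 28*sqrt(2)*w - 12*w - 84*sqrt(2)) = -12*sqrt(2)*w^5 + 12*w^4 + 24*sqrt(2)*w^4 - 24*w^3 + 1536*sqrt(2)*w^3 - 2712*sqrt(2)*w^2 + 1164*w^2 - 20340*sqrt(2)*w - 2688*w - 20160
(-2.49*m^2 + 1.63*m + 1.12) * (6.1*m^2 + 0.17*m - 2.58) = -15.189*m^4 + 9.5197*m^3 + 13.5333*m^2 - 4.015*m - 2.8896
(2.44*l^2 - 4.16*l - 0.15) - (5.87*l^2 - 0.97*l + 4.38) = -3.43*l^2 - 3.19*l - 4.53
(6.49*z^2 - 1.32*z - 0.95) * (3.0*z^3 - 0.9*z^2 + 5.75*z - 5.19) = 19.47*z^5 - 9.801*z^4 + 35.6555*z^3 - 40.4181*z^2 + 1.3883*z + 4.9305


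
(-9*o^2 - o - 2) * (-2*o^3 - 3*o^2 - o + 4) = 18*o^5 + 29*o^4 + 16*o^3 - 29*o^2 - 2*o - 8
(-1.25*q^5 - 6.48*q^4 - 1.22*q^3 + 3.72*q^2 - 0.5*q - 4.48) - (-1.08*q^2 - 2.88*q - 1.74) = -1.25*q^5 - 6.48*q^4 - 1.22*q^3 + 4.8*q^2 + 2.38*q - 2.74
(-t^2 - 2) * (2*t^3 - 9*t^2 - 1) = -2*t^5 + 9*t^4 - 4*t^3 + 19*t^2 + 2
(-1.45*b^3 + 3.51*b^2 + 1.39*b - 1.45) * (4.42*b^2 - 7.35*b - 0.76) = -6.409*b^5 + 26.1717*b^4 - 18.5527*b^3 - 19.2931*b^2 + 9.6011*b + 1.102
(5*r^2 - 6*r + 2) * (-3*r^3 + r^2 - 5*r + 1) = -15*r^5 + 23*r^4 - 37*r^3 + 37*r^2 - 16*r + 2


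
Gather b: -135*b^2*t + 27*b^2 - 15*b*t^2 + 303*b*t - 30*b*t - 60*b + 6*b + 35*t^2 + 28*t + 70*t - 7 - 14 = b^2*(27 - 135*t) + b*(-15*t^2 + 273*t - 54) + 35*t^2 + 98*t - 21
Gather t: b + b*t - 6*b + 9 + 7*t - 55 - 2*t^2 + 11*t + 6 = -5*b - 2*t^2 + t*(b + 18) - 40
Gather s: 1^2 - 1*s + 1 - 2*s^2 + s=2 - 2*s^2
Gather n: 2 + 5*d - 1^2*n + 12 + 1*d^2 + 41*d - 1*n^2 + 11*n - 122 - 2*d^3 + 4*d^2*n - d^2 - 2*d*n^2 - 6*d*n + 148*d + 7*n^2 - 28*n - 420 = -2*d^3 + 194*d + n^2*(6 - 2*d) + n*(4*d^2 - 6*d - 18) - 528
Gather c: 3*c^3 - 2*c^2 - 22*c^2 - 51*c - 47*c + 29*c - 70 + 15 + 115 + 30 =3*c^3 - 24*c^2 - 69*c + 90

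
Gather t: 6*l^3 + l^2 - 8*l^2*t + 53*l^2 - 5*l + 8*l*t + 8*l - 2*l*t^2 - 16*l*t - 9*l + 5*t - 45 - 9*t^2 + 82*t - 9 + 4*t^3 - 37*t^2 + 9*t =6*l^3 + 54*l^2 - 6*l + 4*t^3 + t^2*(-2*l - 46) + t*(-8*l^2 - 8*l + 96) - 54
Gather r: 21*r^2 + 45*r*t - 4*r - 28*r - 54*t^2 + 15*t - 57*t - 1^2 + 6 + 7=21*r^2 + r*(45*t - 32) - 54*t^2 - 42*t + 12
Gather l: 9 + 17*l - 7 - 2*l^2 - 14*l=-2*l^2 + 3*l + 2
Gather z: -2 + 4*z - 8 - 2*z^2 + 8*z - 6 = -2*z^2 + 12*z - 16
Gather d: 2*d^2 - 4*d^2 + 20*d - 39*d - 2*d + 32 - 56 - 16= -2*d^2 - 21*d - 40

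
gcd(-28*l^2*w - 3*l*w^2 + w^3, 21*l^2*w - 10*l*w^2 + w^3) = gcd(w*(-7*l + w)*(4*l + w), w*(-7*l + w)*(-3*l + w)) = -7*l*w + w^2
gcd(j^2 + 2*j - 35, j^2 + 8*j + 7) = j + 7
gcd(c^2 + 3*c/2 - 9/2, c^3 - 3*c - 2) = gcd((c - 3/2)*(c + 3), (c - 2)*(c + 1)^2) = 1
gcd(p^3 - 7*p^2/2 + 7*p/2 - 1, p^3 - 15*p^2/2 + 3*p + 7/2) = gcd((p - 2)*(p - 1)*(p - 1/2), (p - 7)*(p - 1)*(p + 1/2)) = p - 1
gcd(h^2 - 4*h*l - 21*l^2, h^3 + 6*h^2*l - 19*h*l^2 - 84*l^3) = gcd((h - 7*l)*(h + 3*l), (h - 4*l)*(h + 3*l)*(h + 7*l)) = h + 3*l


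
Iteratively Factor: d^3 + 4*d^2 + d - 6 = (d + 2)*(d^2 + 2*d - 3) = (d + 2)*(d + 3)*(d - 1)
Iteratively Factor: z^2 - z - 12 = (z - 4)*(z + 3)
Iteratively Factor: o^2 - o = (o - 1)*(o)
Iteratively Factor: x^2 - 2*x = (x - 2)*(x)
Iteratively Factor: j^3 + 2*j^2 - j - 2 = (j + 2)*(j^2 - 1) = (j - 1)*(j + 2)*(j + 1)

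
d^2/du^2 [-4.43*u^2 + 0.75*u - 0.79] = -8.86000000000000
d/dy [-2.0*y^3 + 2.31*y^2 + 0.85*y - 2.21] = -6.0*y^2 + 4.62*y + 0.85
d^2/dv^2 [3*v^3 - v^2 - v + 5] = 18*v - 2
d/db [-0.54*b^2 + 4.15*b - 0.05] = 4.15 - 1.08*b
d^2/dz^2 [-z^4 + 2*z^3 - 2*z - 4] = 12*z*(1 - z)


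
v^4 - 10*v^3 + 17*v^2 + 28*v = v*(v - 7)*(v - 4)*(v + 1)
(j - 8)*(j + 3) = j^2 - 5*j - 24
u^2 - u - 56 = (u - 8)*(u + 7)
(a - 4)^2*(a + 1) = a^3 - 7*a^2 + 8*a + 16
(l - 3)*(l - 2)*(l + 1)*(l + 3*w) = l^4 + 3*l^3*w - 4*l^3 - 12*l^2*w + l^2 + 3*l*w + 6*l + 18*w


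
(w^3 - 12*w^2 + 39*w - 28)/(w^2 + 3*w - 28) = (w^2 - 8*w + 7)/(w + 7)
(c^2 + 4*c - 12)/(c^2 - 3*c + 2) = (c + 6)/(c - 1)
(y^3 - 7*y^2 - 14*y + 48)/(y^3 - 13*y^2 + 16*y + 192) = (y - 2)/(y - 8)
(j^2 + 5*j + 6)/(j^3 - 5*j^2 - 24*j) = (j + 2)/(j*(j - 8))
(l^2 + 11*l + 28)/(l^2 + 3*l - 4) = (l + 7)/(l - 1)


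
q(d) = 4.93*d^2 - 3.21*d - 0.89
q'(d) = 9.86*d - 3.21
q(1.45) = 4.82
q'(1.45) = 11.09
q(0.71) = -0.68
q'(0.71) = 3.79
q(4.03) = 66.24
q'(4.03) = 36.53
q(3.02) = 34.38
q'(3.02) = 26.57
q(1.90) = 10.81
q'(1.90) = 15.52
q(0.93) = 0.39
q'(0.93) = 5.96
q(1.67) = 7.50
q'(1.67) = 13.26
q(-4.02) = 91.68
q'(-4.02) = -42.85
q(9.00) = 369.55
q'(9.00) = 85.53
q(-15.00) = 1156.51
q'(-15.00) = -151.11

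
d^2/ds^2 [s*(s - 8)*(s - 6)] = 6*s - 28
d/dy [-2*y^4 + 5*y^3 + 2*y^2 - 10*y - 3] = -8*y^3 + 15*y^2 + 4*y - 10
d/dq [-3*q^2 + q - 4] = 1 - 6*q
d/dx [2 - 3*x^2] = -6*x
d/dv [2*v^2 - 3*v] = 4*v - 3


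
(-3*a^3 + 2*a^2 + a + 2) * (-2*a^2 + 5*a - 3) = 6*a^5 - 19*a^4 + 17*a^3 - 5*a^2 + 7*a - 6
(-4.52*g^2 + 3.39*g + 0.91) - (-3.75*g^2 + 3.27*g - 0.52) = -0.77*g^2 + 0.12*g + 1.43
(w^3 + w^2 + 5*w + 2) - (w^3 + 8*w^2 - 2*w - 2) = -7*w^2 + 7*w + 4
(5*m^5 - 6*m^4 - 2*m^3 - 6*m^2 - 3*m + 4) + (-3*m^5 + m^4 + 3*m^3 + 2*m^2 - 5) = 2*m^5 - 5*m^4 + m^3 - 4*m^2 - 3*m - 1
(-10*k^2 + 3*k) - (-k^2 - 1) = -9*k^2 + 3*k + 1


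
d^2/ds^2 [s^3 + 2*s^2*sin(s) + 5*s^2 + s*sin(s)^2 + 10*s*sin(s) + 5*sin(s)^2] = -2*s^2*sin(s) - 10*s*sin(s) + 8*s*cos(s) + 2*s*cos(2*s) + 6*s + 4*sin(s) + 2*sin(2*s) + 20*cos(s) + 10*cos(2*s) + 10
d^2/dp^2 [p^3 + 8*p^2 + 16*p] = 6*p + 16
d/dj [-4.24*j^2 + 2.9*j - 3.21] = 2.9 - 8.48*j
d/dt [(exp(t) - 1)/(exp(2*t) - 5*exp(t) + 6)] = ((1 - exp(t))*(2*exp(t) - 5) + exp(2*t) - 5*exp(t) + 6)*exp(t)/(exp(2*t) - 5*exp(t) + 6)^2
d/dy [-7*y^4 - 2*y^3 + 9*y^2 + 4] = 2*y*(-14*y^2 - 3*y + 9)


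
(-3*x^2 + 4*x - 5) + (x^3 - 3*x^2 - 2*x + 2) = x^3 - 6*x^2 + 2*x - 3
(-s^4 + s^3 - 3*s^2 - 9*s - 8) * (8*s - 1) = -8*s^5 + 9*s^4 - 25*s^3 - 69*s^2 - 55*s + 8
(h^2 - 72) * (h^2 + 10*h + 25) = h^4 + 10*h^3 - 47*h^2 - 720*h - 1800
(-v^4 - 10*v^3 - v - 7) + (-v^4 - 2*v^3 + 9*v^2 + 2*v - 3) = -2*v^4 - 12*v^3 + 9*v^2 + v - 10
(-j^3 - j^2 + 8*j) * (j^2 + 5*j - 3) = -j^5 - 6*j^4 + 6*j^3 + 43*j^2 - 24*j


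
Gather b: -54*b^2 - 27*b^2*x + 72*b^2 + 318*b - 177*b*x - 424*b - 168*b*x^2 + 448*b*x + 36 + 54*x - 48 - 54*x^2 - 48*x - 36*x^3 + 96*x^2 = b^2*(18 - 27*x) + b*(-168*x^2 + 271*x - 106) - 36*x^3 + 42*x^2 + 6*x - 12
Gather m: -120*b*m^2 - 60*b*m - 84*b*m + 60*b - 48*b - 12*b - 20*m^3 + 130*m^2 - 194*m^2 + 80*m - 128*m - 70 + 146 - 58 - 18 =-20*m^3 + m^2*(-120*b - 64) + m*(-144*b - 48)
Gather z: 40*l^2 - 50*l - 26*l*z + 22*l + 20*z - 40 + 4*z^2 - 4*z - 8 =40*l^2 - 28*l + 4*z^2 + z*(16 - 26*l) - 48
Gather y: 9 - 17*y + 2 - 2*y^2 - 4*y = -2*y^2 - 21*y + 11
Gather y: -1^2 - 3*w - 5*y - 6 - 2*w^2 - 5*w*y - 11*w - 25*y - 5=-2*w^2 - 14*w + y*(-5*w - 30) - 12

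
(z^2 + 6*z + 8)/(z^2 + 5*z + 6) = (z + 4)/(z + 3)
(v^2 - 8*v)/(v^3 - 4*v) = (v - 8)/(v^2 - 4)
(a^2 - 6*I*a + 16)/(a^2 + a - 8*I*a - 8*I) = (a + 2*I)/(a + 1)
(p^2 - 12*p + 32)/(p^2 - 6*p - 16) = (p - 4)/(p + 2)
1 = 1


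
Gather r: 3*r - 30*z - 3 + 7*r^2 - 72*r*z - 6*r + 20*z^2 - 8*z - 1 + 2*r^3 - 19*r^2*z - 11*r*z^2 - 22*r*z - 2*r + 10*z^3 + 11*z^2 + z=2*r^3 + r^2*(7 - 19*z) + r*(-11*z^2 - 94*z - 5) + 10*z^3 + 31*z^2 - 37*z - 4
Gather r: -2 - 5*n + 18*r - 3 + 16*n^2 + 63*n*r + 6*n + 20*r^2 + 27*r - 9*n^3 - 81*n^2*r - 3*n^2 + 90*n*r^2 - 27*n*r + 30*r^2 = -9*n^3 + 13*n^2 + n + r^2*(90*n + 50) + r*(-81*n^2 + 36*n + 45) - 5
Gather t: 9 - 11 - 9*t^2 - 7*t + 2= -9*t^2 - 7*t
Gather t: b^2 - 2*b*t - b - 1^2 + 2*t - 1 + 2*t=b^2 - b + t*(4 - 2*b) - 2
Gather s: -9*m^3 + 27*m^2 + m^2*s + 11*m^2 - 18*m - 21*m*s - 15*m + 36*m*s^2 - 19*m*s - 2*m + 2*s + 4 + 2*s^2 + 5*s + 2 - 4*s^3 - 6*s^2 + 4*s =-9*m^3 + 38*m^2 - 35*m - 4*s^3 + s^2*(36*m - 4) + s*(m^2 - 40*m + 11) + 6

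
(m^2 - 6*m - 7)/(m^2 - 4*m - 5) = (m - 7)/(m - 5)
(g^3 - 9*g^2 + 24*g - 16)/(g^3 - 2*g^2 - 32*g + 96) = (g - 1)/(g + 6)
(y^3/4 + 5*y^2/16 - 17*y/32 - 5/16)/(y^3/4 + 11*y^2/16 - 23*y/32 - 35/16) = (8*y^2 - 6*y - 5)/(8*y^2 + 6*y - 35)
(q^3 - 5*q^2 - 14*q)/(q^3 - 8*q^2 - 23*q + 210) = q*(q + 2)/(q^2 - q - 30)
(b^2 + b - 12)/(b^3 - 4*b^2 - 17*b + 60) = 1/(b - 5)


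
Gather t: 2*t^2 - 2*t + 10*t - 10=2*t^2 + 8*t - 10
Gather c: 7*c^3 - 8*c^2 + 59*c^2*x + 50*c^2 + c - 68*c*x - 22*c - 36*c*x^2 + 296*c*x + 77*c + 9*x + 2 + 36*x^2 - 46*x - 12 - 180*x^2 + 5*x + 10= 7*c^3 + c^2*(59*x + 42) + c*(-36*x^2 + 228*x + 56) - 144*x^2 - 32*x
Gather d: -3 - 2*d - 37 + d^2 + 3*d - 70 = d^2 + d - 110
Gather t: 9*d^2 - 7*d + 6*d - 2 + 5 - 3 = 9*d^2 - d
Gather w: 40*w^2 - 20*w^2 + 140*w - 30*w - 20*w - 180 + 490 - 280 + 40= 20*w^2 + 90*w + 70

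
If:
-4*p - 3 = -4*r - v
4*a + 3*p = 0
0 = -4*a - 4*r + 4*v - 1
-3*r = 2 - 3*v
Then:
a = 5/12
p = -5/9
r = 1/45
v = 31/45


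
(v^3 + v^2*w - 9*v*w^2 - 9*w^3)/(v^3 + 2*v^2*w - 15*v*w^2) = (v^2 + 4*v*w + 3*w^2)/(v*(v + 5*w))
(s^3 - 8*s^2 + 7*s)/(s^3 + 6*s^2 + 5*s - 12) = s*(s - 7)/(s^2 + 7*s + 12)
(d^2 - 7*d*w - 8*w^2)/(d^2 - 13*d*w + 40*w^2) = (-d - w)/(-d + 5*w)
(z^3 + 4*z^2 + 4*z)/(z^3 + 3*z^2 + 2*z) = (z + 2)/(z + 1)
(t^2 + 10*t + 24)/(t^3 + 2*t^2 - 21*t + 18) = (t + 4)/(t^2 - 4*t + 3)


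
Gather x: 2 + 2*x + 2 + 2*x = 4*x + 4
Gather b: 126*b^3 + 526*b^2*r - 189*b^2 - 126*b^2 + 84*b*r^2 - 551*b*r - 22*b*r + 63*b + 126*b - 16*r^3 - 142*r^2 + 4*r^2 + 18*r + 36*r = 126*b^3 + b^2*(526*r - 315) + b*(84*r^2 - 573*r + 189) - 16*r^3 - 138*r^2 + 54*r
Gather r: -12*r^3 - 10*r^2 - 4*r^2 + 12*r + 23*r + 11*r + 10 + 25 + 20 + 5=-12*r^3 - 14*r^2 + 46*r + 60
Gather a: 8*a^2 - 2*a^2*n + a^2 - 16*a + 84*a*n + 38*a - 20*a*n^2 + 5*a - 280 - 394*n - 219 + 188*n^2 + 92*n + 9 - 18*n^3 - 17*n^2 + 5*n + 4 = a^2*(9 - 2*n) + a*(-20*n^2 + 84*n + 27) - 18*n^3 + 171*n^2 - 297*n - 486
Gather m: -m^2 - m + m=-m^2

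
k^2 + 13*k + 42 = (k + 6)*(k + 7)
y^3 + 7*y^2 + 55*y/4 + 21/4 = (y + 1/2)*(y + 3)*(y + 7/2)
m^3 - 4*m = m*(m - 2)*(m + 2)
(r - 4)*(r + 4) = r^2 - 16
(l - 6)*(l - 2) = l^2 - 8*l + 12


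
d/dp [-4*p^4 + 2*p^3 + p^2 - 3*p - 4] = -16*p^3 + 6*p^2 + 2*p - 3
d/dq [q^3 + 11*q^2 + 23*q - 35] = 3*q^2 + 22*q + 23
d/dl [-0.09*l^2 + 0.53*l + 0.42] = 0.53 - 0.18*l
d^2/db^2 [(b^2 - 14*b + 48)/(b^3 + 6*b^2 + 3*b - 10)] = 2*(b^6 - 42*b^5 + 27*b^4 + 1894*b^3 + 4956*b^2 + 1512*b + 2992)/(b^9 + 18*b^8 + 117*b^7 + 294*b^6 - 9*b^5 - 1098*b^4 - 753*b^3 + 1530*b^2 + 900*b - 1000)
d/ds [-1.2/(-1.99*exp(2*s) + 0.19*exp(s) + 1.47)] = (0.228 - 4.776*exp(s))*exp(s)/(-1.99*exp(2*s) + 0.19*exp(s) + 1.47)^2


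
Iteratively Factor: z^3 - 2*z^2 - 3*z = (z)*(z^2 - 2*z - 3) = z*(z + 1)*(z - 3)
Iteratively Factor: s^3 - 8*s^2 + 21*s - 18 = (s - 3)*(s^2 - 5*s + 6) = (s - 3)^2*(s - 2)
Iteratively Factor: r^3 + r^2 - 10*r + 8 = (r + 4)*(r^2 - 3*r + 2) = (r - 2)*(r + 4)*(r - 1)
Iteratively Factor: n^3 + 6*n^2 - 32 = (n - 2)*(n^2 + 8*n + 16) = (n - 2)*(n + 4)*(n + 4)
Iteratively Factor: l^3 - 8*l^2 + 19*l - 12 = (l - 4)*(l^2 - 4*l + 3) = (l - 4)*(l - 3)*(l - 1)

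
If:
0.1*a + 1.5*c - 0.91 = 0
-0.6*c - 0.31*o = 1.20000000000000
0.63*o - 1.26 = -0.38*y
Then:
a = 54.6 - 4.67460317460317*y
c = 0.311640211640212*y - 3.03333333333333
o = 2.0 - 0.603174603174603*y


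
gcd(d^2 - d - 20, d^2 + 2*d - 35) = d - 5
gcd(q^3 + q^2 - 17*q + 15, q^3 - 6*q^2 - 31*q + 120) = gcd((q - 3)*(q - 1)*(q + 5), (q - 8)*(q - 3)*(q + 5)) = q^2 + 2*q - 15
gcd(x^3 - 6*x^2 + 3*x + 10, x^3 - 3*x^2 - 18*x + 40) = x^2 - 7*x + 10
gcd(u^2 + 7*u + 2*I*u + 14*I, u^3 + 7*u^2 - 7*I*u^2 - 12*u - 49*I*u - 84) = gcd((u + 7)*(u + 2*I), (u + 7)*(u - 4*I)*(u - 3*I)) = u + 7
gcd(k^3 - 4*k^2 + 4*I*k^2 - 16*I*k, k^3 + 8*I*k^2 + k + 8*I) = 1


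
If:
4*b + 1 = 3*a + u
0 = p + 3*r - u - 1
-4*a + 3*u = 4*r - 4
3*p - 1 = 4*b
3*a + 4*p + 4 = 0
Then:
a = -4/15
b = -17/20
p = -4/5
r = 1/15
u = -8/5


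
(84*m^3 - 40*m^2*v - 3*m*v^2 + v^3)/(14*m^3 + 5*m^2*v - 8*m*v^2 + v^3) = (6*m + v)/(m + v)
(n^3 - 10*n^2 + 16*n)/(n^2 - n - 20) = n*(-n^2 + 10*n - 16)/(-n^2 + n + 20)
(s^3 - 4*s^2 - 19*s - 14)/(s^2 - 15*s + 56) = (s^2 + 3*s + 2)/(s - 8)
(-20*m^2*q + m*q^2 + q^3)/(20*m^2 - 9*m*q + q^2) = q*(5*m + q)/(-5*m + q)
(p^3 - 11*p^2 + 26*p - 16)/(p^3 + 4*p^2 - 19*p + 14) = (p - 8)/(p + 7)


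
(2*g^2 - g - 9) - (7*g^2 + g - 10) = -5*g^2 - 2*g + 1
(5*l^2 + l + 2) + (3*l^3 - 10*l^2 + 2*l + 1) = 3*l^3 - 5*l^2 + 3*l + 3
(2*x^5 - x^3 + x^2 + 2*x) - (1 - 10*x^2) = 2*x^5 - x^3 + 11*x^2 + 2*x - 1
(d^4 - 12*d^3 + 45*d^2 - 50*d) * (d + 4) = d^5 - 8*d^4 - 3*d^3 + 130*d^2 - 200*d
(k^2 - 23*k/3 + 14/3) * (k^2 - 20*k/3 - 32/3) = k^4 - 43*k^3/3 + 406*k^2/9 + 152*k/3 - 448/9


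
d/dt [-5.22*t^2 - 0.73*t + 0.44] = -10.44*t - 0.73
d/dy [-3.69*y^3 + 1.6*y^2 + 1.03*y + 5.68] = -11.07*y^2 + 3.2*y + 1.03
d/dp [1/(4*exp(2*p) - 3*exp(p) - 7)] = (3 - 8*exp(p))*exp(p)/(-4*exp(2*p) + 3*exp(p) + 7)^2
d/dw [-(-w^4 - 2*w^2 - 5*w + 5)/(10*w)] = (3*w^4 + 2*w^2 + 5)/(10*w^2)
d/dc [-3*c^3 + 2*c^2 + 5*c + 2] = -9*c^2 + 4*c + 5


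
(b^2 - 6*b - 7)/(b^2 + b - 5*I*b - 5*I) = (b - 7)/(b - 5*I)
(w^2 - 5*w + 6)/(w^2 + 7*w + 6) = (w^2 - 5*w + 6)/(w^2 + 7*w + 6)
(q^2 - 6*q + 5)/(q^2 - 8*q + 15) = (q - 1)/(q - 3)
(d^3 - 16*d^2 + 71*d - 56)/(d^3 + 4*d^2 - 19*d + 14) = (d^2 - 15*d + 56)/(d^2 + 5*d - 14)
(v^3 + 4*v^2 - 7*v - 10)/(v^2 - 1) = (v^2 + 3*v - 10)/(v - 1)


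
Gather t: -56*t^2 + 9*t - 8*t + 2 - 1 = -56*t^2 + t + 1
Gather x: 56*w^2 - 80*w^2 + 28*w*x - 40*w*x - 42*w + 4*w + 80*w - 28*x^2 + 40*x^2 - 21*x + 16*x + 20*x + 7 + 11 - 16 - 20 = -24*w^2 + 42*w + 12*x^2 + x*(15 - 12*w) - 18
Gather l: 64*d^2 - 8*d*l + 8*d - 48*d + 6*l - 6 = 64*d^2 - 40*d + l*(6 - 8*d) - 6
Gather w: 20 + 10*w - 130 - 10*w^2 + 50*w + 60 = -10*w^2 + 60*w - 50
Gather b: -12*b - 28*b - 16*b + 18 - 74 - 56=-56*b - 112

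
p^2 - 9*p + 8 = (p - 8)*(p - 1)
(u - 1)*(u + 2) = u^2 + u - 2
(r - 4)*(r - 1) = r^2 - 5*r + 4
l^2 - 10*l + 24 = (l - 6)*(l - 4)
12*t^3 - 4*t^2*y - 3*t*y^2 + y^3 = (-3*t + y)*(-2*t + y)*(2*t + y)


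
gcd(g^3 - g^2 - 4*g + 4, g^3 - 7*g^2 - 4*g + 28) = g^2 - 4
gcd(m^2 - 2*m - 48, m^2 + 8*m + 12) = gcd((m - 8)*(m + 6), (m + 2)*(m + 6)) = m + 6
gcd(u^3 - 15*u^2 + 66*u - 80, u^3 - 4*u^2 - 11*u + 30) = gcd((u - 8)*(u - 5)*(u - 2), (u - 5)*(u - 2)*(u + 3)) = u^2 - 7*u + 10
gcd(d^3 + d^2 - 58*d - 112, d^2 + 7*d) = d + 7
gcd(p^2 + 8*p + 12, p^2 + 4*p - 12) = p + 6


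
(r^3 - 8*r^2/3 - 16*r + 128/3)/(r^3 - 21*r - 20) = (3*r^2 - 20*r + 32)/(3*(r^2 - 4*r - 5))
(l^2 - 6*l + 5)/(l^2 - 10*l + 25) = (l - 1)/(l - 5)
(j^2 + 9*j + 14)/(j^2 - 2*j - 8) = (j + 7)/(j - 4)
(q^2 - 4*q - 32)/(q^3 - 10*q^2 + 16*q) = (q + 4)/(q*(q - 2))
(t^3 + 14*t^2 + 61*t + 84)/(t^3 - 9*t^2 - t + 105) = (t^2 + 11*t + 28)/(t^2 - 12*t + 35)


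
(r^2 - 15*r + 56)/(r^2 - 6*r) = (r^2 - 15*r + 56)/(r*(r - 6))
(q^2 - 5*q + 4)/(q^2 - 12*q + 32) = (q - 1)/(q - 8)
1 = 1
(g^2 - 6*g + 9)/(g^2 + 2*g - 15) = (g - 3)/(g + 5)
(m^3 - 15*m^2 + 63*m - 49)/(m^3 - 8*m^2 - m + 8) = (m^2 - 14*m + 49)/(m^2 - 7*m - 8)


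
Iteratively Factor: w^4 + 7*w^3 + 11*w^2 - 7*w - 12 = (w + 1)*(w^3 + 6*w^2 + 5*w - 12) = (w + 1)*(w + 3)*(w^2 + 3*w - 4) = (w + 1)*(w + 3)*(w + 4)*(w - 1)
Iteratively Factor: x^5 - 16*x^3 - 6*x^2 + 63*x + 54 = (x + 3)*(x^4 - 3*x^3 - 7*x^2 + 15*x + 18) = (x - 3)*(x + 3)*(x^3 - 7*x - 6) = (x - 3)^2*(x + 3)*(x^2 + 3*x + 2) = (x - 3)^2*(x + 2)*(x + 3)*(x + 1)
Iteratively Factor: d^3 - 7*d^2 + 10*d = (d - 2)*(d^2 - 5*d) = (d - 5)*(d - 2)*(d)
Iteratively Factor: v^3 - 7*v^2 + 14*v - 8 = (v - 1)*(v^2 - 6*v + 8) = (v - 2)*(v - 1)*(v - 4)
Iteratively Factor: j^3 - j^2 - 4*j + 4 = (j - 2)*(j^2 + j - 2) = (j - 2)*(j - 1)*(j + 2)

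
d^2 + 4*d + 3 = (d + 1)*(d + 3)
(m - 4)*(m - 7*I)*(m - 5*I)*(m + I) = m^4 - 4*m^3 - 11*I*m^3 - 23*m^2 + 44*I*m^2 + 92*m - 35*I*m + 140*I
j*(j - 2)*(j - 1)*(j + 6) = j^4 + 3*j^3 - 16*j^2 + 12*j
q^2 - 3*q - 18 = (q - 6)*(q + 3)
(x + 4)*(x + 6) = x^2 + 10*x + 24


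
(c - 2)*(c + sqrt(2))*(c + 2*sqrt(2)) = c^3 - 2*c^2 + 3*sqrt(2)*c^2 - 6*sqrt(2)*c + 4*c - 8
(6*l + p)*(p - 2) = 6*l*p - 12*l + p^2 - 2*p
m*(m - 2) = m^2 - 2*m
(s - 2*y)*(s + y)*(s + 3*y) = s^3 + 2*s^2*y - 5*s*y^2 - 6*y^3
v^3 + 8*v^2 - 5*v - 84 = (v - 3)*(v + 4)*(v + 7)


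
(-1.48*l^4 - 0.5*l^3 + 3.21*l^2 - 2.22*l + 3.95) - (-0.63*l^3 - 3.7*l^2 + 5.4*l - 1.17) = -1.48*l^4 + 0.13*l^3 + 6.91*l^2 - 7.62*l + 5.12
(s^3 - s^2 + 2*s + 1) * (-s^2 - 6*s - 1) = -s^5 - 5*s^4 + 3*s^3 - 12*s^2 - 8*s - 1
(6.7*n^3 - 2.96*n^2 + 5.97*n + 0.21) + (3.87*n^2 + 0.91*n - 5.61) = 6.7*n^3 + 0.91*n^2 + 6.88*n - 5.4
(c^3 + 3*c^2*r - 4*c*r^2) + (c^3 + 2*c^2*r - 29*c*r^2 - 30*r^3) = 2*c^3 + 5*c^2*r - 33*c*r^2 - 30*r^3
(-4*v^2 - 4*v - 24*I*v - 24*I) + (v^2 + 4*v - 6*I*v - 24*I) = -3*v^2 - 30*I*v - 48*I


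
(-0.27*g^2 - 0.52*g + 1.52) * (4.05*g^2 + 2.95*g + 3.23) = -1.0935*g^4 - 2.9025*g^3 + 3.7499*g^2 + 2.8044*g + 4.9096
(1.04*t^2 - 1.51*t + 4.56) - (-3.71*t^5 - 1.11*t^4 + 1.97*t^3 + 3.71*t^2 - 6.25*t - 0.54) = 3.71*t^5 + 1.11*t^4 - 1.97*t^3 - 2.67*t^2 + 4.74*t + 5.1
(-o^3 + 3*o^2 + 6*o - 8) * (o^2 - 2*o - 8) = -o^5 + 5*o^4 + 8*o^3 - 44*o^2 - 32*o + 64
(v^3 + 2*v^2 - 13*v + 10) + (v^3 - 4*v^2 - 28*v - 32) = 2*v^3 - 2*v^2 - 41*v - 22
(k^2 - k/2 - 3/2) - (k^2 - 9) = 15/2 - k/2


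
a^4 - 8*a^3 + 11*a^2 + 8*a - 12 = (a - 6)*(a - 2)*(a - 1)*(a + 1)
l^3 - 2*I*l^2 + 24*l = l*(l - 6*I)*(l + 4*I)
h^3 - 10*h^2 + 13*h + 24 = (h - 8)*(h - 3)*(h + 1)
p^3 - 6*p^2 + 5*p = p*(p - 5)*(p - 1)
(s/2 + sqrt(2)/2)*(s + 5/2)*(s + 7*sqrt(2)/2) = s^3/2 + 5*s^2/4 + 9*sqrt(2)*s^2/4 + 7*s/2 + 45*sqrt(2)*s/8 + 35/4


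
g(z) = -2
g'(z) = 0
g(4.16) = -2.00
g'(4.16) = 0.00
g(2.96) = -2.00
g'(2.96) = 0.00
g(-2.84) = -2.00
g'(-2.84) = 0.00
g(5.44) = -2.00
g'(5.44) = 0.00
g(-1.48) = -2.00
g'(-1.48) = 0.00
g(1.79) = -2.00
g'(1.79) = 0.00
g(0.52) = -2.00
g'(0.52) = 0.00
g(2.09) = -2.00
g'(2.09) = 0.00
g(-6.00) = -2.00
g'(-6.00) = 0.00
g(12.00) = -2.00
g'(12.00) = 0.00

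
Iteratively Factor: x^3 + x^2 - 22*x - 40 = (x + 2)*(x^2 - x - 20) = (x + 2)*(x + 4)*(x - 5)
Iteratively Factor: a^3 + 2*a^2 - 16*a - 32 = (a + 2)*(a^2 - 16) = (a + 2)*(a + 4)*(a - 4)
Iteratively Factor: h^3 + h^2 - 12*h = (h - 3)*(h^2 + 4*h) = h*(h - 3)*(h + 4)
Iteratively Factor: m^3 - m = (m - 1)*(m^2 + m) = (m - 1)*(m + 1)*(m)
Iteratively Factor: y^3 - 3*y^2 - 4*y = (y)*(y^2 - 3*y - 4) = y*(y + 1)*(y - 4)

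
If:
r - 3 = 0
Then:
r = 3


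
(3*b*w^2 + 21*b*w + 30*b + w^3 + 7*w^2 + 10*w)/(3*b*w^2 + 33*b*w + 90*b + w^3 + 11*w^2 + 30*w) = (w + 2)/(w + 6)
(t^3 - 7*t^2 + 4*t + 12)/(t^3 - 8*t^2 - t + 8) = (t^2 - 8*t + 12)/(t^2 - 9*t + 8)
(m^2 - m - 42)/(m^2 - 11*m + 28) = (m + 6)/(m - 4)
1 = 1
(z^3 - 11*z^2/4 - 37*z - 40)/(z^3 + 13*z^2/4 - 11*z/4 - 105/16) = 4*(z^2 - 4*z - 32)/(4*z^2 + 8*z - 21)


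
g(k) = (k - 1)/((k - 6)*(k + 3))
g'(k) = -(k - 1)/((k - 6)*(k + 3)^2) + 1/((k - 6)*(k + 3)) - (k - 1)/((k - 6)^2*(k + 3)) = (-k^2 + 2*k - 21)/(k^4 - 6*k^3 - 27*k^2 + 108*k + 324)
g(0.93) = 0.00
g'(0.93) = -0.05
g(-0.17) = 0.07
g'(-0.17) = -0.07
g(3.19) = -0.13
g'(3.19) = -0.08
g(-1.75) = 0.28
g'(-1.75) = -0.29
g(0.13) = 0.05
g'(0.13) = -0.06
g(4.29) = -0.26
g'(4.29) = -0.20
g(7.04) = 0.58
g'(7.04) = -0.52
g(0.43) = 0.03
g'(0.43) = -0.06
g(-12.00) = -0.08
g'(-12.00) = -0.00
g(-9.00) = -0.11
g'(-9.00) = -0.01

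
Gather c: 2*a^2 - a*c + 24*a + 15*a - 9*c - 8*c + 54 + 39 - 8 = 2*a^2 + 39*a + c*(-a - 17) + 85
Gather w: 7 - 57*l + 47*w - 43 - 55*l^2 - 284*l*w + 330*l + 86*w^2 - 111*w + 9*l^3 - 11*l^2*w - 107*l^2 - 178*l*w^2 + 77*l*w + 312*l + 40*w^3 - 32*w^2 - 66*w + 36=9*l^3 - 162*l^2 + 585*l + 40*w^3 + w^2*(54 - 178*l) + w*(-11*l^2 - 207*l - 130)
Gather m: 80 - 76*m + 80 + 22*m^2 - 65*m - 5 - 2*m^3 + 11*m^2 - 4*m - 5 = -2*m^3 + 33*m^2 - 145*m + 150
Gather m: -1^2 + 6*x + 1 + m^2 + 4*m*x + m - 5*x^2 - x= m^2 + m*(4*x + 1) - 5*x^2 + 5*x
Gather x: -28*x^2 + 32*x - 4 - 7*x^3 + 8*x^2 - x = -7*x^3 - 20*x^2 + 31*x - 4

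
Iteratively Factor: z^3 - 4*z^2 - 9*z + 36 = (z + 3)*(z^2 - 7*z + 12) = (z - 4)*(z + 3)*(z - 3)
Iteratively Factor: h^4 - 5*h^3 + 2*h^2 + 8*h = (h)*(h^3 - 5*h^2 + 2*h + 8) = h*(h + 1)*(h^2 - 6*h + 8) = h*(h - 2)*(h + 1)*(h - 4)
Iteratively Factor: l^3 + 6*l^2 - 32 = (l - 2)*(l^2 + 8*l + 16) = (l - 2)*(l + 4)*(l + 4)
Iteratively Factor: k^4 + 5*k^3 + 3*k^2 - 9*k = (k)*(k^3 + 5*k^2 + 3*k - 9) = k*(k + 3)*(k^2 + 2*k - 3) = k*(k - 1)*(k + 3)*(k + 3)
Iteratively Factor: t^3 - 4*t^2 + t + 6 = (t - 2)*(t^2 - 2*t - 3) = (t - 3)*(t - 2)*(t + 1)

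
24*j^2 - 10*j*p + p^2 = (-6*j + p)*(-4*j + p)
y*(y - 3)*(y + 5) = y^3 + 2*y^2 - 15*y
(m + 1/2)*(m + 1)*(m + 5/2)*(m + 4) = m^4 + 8*m^3 + 81*m^2/4 + 73*m/4 + 5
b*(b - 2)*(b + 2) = b^3 - 4*b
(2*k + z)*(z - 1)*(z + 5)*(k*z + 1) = 2*k^2*z^3 + 8*k^2*z^2 - 10*k^2*z + k*z^4 + 4*k*z^3 - 3*k*z^2 + 8*k*z - 10*k + z^3 + 4*z^2 - 5*z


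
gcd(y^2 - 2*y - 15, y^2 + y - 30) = y - 5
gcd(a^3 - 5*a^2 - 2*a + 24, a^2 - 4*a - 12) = a + 2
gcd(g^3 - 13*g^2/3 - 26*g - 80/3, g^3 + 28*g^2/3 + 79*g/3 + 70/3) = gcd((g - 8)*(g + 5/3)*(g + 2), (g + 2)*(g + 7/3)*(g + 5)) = g + 2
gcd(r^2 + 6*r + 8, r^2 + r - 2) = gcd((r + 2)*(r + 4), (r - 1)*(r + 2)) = r + 2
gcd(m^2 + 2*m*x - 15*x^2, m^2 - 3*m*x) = -m + 3*x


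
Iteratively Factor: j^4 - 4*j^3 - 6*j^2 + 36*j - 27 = (j - 3)*(j^3 - j^2 - 9*j + 9) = (j - 3)*(j + 3)*(j^2 - 4*j + 3) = (j - 3)*(j - 1)*(j + 3)*(j - 3)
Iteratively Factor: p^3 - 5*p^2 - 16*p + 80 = (p - 5)*(p^2 - 16) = (p - 5)*(p - 4)*(p + 4)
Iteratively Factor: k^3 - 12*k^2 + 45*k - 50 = (k - 5)*(k^2 - 7*k + 10) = (k - 5)*(k - 2)*(k - 5)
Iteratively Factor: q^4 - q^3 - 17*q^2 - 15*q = (q + 3)*(q^3 - 4*q^2 - 5*q) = q*(q + 3)*(q^2 - 4*q - 5) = q*(q + 1)*(q + 3)*(q - 5)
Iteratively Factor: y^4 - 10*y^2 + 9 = (y - 3)*(y^3 + 3*y^2 - y - 3) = (y - 3)*(y - 1)*(y^2 + 4*y + 3) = (y - 3)*(y - 1)*(y + 3)*(y + 1)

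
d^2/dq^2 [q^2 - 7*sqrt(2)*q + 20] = 2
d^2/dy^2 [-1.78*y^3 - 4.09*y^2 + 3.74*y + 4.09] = -10.68*y - 8.18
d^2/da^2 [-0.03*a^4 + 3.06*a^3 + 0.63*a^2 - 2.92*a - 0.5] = -0.36*a^2 + 18.36*a + 1.26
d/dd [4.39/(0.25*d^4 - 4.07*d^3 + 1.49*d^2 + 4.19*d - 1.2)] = (-4.39*d^3 + 53.6019*d^2 - 13.0822*d - 18.3941)/(0.25*d^4 - 4.07*d^3 + 1.49*d^2 + 4.19*d - 1.2)^2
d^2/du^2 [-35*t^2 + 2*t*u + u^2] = 2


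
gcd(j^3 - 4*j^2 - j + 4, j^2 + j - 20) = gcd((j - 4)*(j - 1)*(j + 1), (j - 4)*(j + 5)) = j - 4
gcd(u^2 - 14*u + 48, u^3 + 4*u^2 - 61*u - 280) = u - 8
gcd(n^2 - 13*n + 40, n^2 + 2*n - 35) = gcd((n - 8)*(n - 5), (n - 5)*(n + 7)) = n - 5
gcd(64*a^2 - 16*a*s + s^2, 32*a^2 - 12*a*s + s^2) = -8*a + s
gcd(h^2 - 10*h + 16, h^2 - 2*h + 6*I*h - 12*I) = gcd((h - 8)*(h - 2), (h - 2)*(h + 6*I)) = h - 2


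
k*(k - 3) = k^2 - 3*k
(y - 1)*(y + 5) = y^2 + 4*y - 5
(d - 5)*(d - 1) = d^2 - 6*d + 5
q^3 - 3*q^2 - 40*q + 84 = (q - 7)*(q - 2)*(q + 6)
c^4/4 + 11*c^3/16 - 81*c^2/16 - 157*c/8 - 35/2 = (c/4 + 1)*(c - 5)*(c + 7/4)*(c + 2)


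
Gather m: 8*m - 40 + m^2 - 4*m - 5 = m^2 + 4*m - 45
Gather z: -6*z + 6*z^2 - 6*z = 6*z^2 - 12*z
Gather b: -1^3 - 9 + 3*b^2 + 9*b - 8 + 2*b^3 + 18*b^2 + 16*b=2*b^3 + 21*b^2 + 25*b - 18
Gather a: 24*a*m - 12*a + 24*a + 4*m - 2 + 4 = a*(24*m + 12) + 4*m + 2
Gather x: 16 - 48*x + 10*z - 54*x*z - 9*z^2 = x*(-54*z - 48) - 9*z^2 + 10*z + 16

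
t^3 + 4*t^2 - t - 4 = (t - 1)*(t + 1)*(t + 4)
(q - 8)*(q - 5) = q^2 - 13*q + 40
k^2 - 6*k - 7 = (k - 7)*(k + 1)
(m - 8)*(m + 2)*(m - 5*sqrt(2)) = m^3 - 5*sqrt(2)*m^2 - 6*m^2 - 16*m + 30*sqrt(2)*m + 80*sqrt(2)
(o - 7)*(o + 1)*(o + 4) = o^3 - 2*o^2 - 31*o - 28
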